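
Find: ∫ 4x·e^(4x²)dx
Let u = 4x², du = 8x dx
∫ (1/2)e^u du = e^u/2 + C

Answer: e^(4x²)/2 + C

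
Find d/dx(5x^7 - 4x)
Power rule: d/dx(ax^n) = n·a·x^(n-1)
Term by term: 35·x^6 - 4

Answer: 35x^6 - 4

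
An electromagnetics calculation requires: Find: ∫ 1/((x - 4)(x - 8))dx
Partial fractions: 1/((x-4)(x-8)) = A/(x-4)+B/(x-8)
A = -1/4, B = 1/4
∫ [-1/4· 1/(x-4)+1/4· 1/(x-8)] dx
= (1/4)[ln|x-8| - ln|x-4|]+C

Answer: (1/4)·ln|(x-8)/(x-4)|+C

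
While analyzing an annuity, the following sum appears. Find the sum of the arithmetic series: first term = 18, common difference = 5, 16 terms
Last term: a_n=18 + (16 - 1)·5=93
Sum=n(a_1 + a_n)/2=16(18 + 93)/2=888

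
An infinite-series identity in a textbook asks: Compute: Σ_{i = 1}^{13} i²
Using formula: Σ i^2=n(n + 1)(2n + 1)/6=13·14·27/6=819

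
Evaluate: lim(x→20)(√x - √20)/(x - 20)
Multiply by conjugate (√x+√20)/(√x+√20):
=(x - 20)/((x - 20)(√x+√20))=1/(√x+√20)
As x → 20: 1/(2√20)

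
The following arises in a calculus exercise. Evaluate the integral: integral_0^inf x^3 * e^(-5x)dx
This is a Gamma integral. Substitute u=5x (du=5 dx):
integral_0^inf x^3*e^(-5x) dx=(1/5^4) integral_0^inf u^3*e^(-u) du
=Gamma(4)/5^4=3!/5^4=6/625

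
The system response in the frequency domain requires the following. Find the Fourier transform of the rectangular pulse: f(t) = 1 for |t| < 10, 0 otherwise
F(omega) = integral from -10 to 10 of e^(-j * omega * t) dt
= 2 * sin(10 * omega)/omega = 20 * sinc(10 * omega/pi)

Answer: 2 * sin(10 * omega)/omega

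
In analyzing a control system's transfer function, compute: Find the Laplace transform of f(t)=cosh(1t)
L{cosh(at)} = s/(s²-a²)
L{cosh(1t)} = s/(s²-1)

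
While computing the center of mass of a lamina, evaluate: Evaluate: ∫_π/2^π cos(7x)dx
Antiderivative: sin(7x)/7
Evaluate at bounds: [sin(7·π)/7] - [sin(7·π/2)/7]
=((0) - (-1))/7=1/7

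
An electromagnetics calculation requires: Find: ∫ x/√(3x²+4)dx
Let u=3x² + 4, du=6x dx
∫ (1/6)·u^(-1/2) du=√u/3 + C

Answer: √(3x² + 4)/3 + C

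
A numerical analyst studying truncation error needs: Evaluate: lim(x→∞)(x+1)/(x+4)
Divide numerator and denominator by x:
lim (1+1/x)/(1+4/x)=1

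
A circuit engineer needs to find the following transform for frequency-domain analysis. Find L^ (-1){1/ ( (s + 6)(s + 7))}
Partial fractions: 1/((s+6)(s+7)) = A/(s+6)+B/(s+7)
Cover-up: A = 1/(s+7)|_{s = -6} = 1; B = 1/(s+6)|_{s = -7} = -1
L^(-1) = e^(-6t) - e^(-7t)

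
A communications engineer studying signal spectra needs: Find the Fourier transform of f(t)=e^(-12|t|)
Using the standard pair: F{e^(-a|t|)}=2a/(a^2 + omega^2)
With a=12: F(omega)=24/(144 + omega^2)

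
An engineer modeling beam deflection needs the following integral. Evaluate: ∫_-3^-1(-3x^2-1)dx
Step 1: Find antiderivative F(x) = -x^3 - x
Step 2: F(-1) - F(-3) = 2 - (30) = -28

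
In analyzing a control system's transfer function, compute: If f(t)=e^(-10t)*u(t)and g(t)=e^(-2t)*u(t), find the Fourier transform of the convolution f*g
By the convolution theorem: F{f * g}=F(omega) * G(omega)
F(omega)=1/(10 + j * omega), G(omega)=1/(2 + j * omega)
F{f * g}=1/((10 + j * omega)(2 + j * omega))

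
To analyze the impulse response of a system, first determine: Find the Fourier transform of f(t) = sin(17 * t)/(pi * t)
sin(W*t)/(pi*t) = (W/pi)*sinc(W*t/pi) is the impulse response of the ideal low-pass filter with cutoff W (here W = 17).
Its Fourier transform is a rectangular function:
F(omega) = 1 for |omega| < 17, 0 otherwise

Answer: rect(omega/34) [i.e., 1 for |omega| < 17, 0 otherwise]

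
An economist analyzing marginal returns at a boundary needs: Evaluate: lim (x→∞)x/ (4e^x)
Apply L'Hôpital 1 times (∞/∞ each time):
Eventually get 1!/(4e^x) → 0

Answer: 0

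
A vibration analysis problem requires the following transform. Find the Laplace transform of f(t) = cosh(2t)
L{cosh(at)}=s/(s²-a²)
L{cosh(2t)}=s/(s²-4)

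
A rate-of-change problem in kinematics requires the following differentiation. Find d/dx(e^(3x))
Chain rule: d/dx[e^u] = e^u · u' where u = 3x
u' = 3

Answer: 3·e^(3x)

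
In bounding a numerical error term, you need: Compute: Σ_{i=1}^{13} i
Using formula: Σ i^1 = n(n+1)/2 = 13·14/2 = 91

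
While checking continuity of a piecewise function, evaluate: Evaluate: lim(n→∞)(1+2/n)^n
This is the definition of e^2: lim(1 + 2/n)^n = e^2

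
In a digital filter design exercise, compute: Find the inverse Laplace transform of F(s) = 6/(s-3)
L^(-1){6/(s-a)}=c·e^(at)
Here a=3, c=6

Answer: 6e^(3t)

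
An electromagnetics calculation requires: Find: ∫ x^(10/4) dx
Power rule: ∫ x^(5/2) dx = x^(7/2)/(7/2)+C

Answer: (2/7)·x^(7/2)+C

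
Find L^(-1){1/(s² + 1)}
L^(-1){w/(s²+w²)} = sin(wt)
Here w = 1

Answer: sin(t)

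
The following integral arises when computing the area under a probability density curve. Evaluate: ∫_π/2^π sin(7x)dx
Antiderivative: -cos(7x)/7
Evaluate at bounds: [-cos(7·π)/7] - [-cos(7·π/2)/7]
= (-(-1)+(0))/7 = 1/7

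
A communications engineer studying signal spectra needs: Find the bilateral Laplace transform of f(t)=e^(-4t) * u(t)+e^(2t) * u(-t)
For e^(-4t) * u(t): L = 1/(s + 4), Re(s) > -4
For e^(2t) * u(-t): L = -1/(s-2), Re(s) < 2
Combined: F(s) = 1/(s + 4) - 1/(s-2), -4 < Re(s) < 2

Answer: 1/(s + 4) - 1/(s-2), ROC: -4 < Re(s) < 2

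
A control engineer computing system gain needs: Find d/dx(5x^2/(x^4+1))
Quotient rule: (f/g)'=(f'g - fg')/g²
f=5x^2, f'=10x
g=x^4+1, g'=4x^3

Answer: (10x·(x^4+1)-20x^5)/(x^4+1)²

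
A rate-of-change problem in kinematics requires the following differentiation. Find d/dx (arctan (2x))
d/dx[arctan(u)]=u'/(1 + u²), u=2x, u'=2

Answer: 2/(1 + 4x²)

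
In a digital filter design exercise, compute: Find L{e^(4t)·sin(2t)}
First shifting: L{e^(at)f(t)}=F(s-a)
L{sin(2t)}=2/(s²+4)
Shift: 2/((s-4)²+4)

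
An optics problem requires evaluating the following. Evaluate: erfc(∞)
erfc(x) = 1 - erf(x); erfc(∞) = 1 - erf(∞) = 1 - 1 = 0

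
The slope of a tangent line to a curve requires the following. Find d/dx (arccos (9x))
d/dx[arccos(u)]=-u'/√(1-u²), u=9x, u'=9

Answer: -9/√(1 - 81x²)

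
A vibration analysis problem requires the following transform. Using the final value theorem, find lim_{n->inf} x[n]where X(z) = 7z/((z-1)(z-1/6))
Final value theorem: lim x[n]=lim_{z->1} (z-1) * X(z)
(z-1) * X(z)=7z/(z-1/6)
As z->1: 7/(1 - 1/6)=7/(5/6)=42/5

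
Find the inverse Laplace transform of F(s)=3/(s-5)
L^(-1){3/(s-a)} = c·e^(at)
Here a = 5, c = 3

Answer: 3e^(5t)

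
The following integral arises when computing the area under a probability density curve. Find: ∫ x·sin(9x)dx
By parts: u=x, dv=sin(9x) dx
du=dx, v=-cos(9x)/9
=-x·cos(9x)/9+sin(9x)/9²+C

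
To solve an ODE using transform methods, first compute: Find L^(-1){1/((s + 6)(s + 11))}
Partial fractions: 1/((s+6)(s+11)) = A/(s+6)+B/(s+11)
Cover-up: A = 1/(s+11)|_{s = -6} = 1/5; B = 1/(s+6)|_{s = -11} = -1/5
L^(-1) = (1/5)e^(-6t) - (1/5)e^(-11t)

Answer: (1/5)(e^(-6t) - e^(-11t))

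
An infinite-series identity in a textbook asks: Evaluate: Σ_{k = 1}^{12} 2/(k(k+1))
Partial fractions: 2/(k(k + 1)) = 2/k - 2/(k + 1)
Telescoping sum: 2(1 - 1/13) = 2·12/13

Answer: 24/13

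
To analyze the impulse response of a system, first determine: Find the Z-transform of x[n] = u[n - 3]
Using the time-shift property: Z{u[n-3]}=z^(-3)*z/(z-1)
=z^(-2)/(z-1)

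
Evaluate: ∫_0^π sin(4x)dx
Antiderivative: -cos(4x)/4
Evaluate at bounds: [-cos(4·π)/4] - [-cos(4·0)/4]
=(-(1)+(1))/4=0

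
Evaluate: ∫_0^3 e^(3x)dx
Antiderivative: (1/3)e^(3x)
Evaluate: (1/3)(e^9-1)

Answer: (e^9-1)/3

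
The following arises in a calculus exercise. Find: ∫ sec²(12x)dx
Since d/dx[tan(12x)] = 12sec²(12x), integral = tan(12x)/12 + C

Answer: (1/12)tan(12x) + C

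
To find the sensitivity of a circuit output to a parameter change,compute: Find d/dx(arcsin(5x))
d/dx[arcsin(u)]=u'/√(1-u²), u=5x, u'=5

Answer: 5/√(1-25x²)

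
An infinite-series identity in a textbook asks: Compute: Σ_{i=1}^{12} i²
Using formula: Σ i^2 = n(n+1)(2n+1)/6 = 12·13·25/6 = 650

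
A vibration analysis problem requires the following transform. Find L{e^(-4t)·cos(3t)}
First shifting: L{e^(at)f(t)}=F(s-a)
L{cos(3t)}=s/(s² + 9)
Shift: (s + 4)/((s + 4)² + 9)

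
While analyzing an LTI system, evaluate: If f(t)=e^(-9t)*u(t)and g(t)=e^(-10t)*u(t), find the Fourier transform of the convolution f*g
By the convolution theorem: F{f * g}=F(omega) * G(omega)
F(omega)=1/(9 + j * omega), G(omega)=1/(10 + j * omega)
F{f * g}=1/((9 + j * omega)(10 + j * omega))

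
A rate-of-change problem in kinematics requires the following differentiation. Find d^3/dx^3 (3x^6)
Apply power rule 3 times:
d^1: 18x^5
d^2: 90x^4
d^3: 360x^3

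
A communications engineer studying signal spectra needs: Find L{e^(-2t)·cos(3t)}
First shifting: L{e^(at)f(t)} = F(s-a)
L{cos(3t)} = s/(s² + 9)
Shift: (s + 2)/((s + 2)² + 9)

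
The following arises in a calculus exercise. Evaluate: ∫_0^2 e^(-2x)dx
Antiderivative: (1/(-2))e^(-2x)
Evaluate: (1/(-2))(e^-4 - 1)

Answer: (e^-4 - 1)/(-2)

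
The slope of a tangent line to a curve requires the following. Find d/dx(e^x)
Chain rule: d/dx[e^u] = e^u · u' where u = x
u' = 1

Answer: 1·e^x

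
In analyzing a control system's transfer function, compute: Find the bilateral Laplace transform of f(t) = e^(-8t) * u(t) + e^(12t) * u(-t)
For e^(-8t)*u(t): L=1/(s + 8), Re(s) > -8
For e^(12t)*u(-t): L=-1/(s-12), Re(s) < 12
Combined: F(s)=1/(s + 8) - 1/(s-12), -8 < Re(s) < 12

Answer: 1/(s + 8) - 1/(s-12), ROC: -8 < Re(s) < 12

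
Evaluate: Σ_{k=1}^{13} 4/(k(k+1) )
Partial fractions: 4/(k(k+1))=4/k - 4/(k+1)
Telescoping sum: 4(1-1/14)=4·13/14

Answer: 26/7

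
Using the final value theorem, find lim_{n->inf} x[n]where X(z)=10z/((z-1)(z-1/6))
Final value theorem: lim x[n] = lim_{z->1} (z-1) * X(z)
(z-1) * X(z) = 10z/(z-1/6)
As z->1: 10/(1 - 1/6) = 10/(5/6) = 12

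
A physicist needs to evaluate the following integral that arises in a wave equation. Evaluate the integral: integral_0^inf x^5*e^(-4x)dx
This is a Gamma integral. Substitute u = 4x (du = 4 dx):
integral_0^inf x^5 * e^(-4x) dx = (1/4^6) integral_0^inf u^5 * e^(-u) du
= Gamma(6)/4^6 = 5!/4^6 = 120/4096

Answer: 15/512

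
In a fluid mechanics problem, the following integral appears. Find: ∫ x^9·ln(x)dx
By parts: u = ln(x), dv = x^9 dx
du = 1/x dx, v = x^10/10
= x^10·ln(x)/10 - ∫ x^9/10 dx
= x^10·ln(x)/10 - x^10/100+C

Answer: x^10(ln(x)/10-1/100)+C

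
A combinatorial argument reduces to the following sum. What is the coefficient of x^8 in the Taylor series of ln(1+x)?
ln(1 + x) = Σ (-1)^(n + 1) x^n/n
Coefficient of x^8 = (-1)^9/8 = -1/8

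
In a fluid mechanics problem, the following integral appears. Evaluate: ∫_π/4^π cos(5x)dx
Antiderivative: sin(5x)/5
Evaluate at bounds: [sin(5·π)/5] - [sin(5·π/4)/5]
= ((0) - (-√2/2))/5 = √2/10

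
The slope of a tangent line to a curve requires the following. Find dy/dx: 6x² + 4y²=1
Differentiate: 12x+8y·(dy/dx) = 0
dy/dx = -12x/(8y) = -(3/2)·(x/y)

Answer: dy/dx = -(3/2)·(x/y)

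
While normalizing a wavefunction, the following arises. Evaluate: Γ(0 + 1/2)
Γ(1/2)=√π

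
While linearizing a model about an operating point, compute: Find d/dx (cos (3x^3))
Chain rule: d/dx[cos(u)]=-sin(u)·u' where u=3x^3
u'=9x^2

Answer: -9x^2·sin(3x^3)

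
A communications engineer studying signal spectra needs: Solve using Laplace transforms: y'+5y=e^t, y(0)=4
Take L: sY - 4 + 5Y = 1/(s-1)
Y(s + 5) = 1/(s-1) + 4
Y = 1/((s-1)(s + 5)) + 4/(s + 5)
Partial fractions: 1/((s-1)(s + 5)) = (1/6)/(s-1) - (1/6)/(s + 5)
So Y = (1/6)/(s-1) + (23/6)/(s + 5)
Inverse Laplace transform (L^(-1){1/(s-1)} = e^t, L^(-1){1/(s + 5)} = e^(-5t)):

Answer: y(t) = (1/6)·e^t + (23/6)·e^(-5t)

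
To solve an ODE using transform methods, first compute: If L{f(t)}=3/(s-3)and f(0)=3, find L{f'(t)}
L{f'(t)}=s·F(s) - f(0)=3s/(s-3) - 3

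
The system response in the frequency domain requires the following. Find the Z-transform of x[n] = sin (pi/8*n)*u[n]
Z{sin(w0 * n) * u[n]} = z * sin(w0)/(z^2-2z * cos(w0)+1)
With w0 = pi/8: X(z) = z * sin(pi/8)/(z^2-2z * cos(pi/8)+1)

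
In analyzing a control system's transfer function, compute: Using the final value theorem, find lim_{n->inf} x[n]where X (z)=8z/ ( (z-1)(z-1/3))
Final value theorem: lim x[n]=lim_{z->1} (z-1)*X(z)
(z-1)*X(z)=8z/(z-1/3)
As z->1: 8/(1-1/3)=8/(2/3)=12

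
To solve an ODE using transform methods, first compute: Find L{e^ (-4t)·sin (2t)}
First shifting: L{e^(at)f(t)}=F(s-a)
L{sin(2t)}=2/(s² + 4)
Shift: 2/((s + 4)² + 4)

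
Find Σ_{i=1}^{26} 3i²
= 3·n(n + 1)(2n + 1)/6 = 3·26·27·53/6 = 18603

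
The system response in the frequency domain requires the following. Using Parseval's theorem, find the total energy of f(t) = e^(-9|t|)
Parseval's theorem: E = integral |f(t)|^2 dt = (1/2pi) integral |F(omega)|^2 domega
E = integral_{-inf}^{inf} e^(-18|t|) dt = 2 * integral_0^inf e^(-18t) dt = 2/(2 * 9) = 1/9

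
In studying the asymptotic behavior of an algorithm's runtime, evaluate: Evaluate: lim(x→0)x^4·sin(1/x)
Squeeze theorem: -|x^4| ≤ x^4·sin(1/x) ≤ |x^4|
Since x^4 → 0 as x → 0, by squeeze theorem the limit is 0

Answer: 0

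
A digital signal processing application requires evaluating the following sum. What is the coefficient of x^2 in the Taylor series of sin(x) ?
sin(x) has only odd powers. Coefficient of x^2 = 0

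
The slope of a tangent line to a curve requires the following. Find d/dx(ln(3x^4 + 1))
Chain rule: d/dx[ln(u)] = u'/u where u = 3x^4 + 1
u' = 12x^3

Answer: (12x^3)/(3x^4 + 1)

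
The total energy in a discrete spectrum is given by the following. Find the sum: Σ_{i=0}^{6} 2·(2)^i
Geometric series: S = a(1 - r^n)/(1 - r)
a = 2, r = 2, n = 7
S = 2(1 - 128)/-1 = 254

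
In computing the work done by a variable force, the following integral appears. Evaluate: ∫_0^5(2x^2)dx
Step 1: Find antiderivative F(x) = (2/3)x^3
Step 2: F(5) - F(0) = 250/3 - (0) = 250/3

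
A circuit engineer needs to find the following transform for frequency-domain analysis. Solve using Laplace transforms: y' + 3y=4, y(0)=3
Take L of both sides: sY(s) - 3 + 3Y(s) = 4/s
Y(s)(s + 3) = 4/s + 3
Y(s) = 4/(s(s + 3)) + 3/(s + 3)
Partial fractions: 4/(s(s + 3)) = (4/3)/s - (4/3)/(s + 3)
So Y(s) = (4/3)/s + (5/3)/(s + 3)
Inverse transform (L^(-1){1/s} = 1, L^(-1){1/(s + 3)} = e^(-3t)):

Answer: y(t) = 4/3 + (5/3)·e^(-3t)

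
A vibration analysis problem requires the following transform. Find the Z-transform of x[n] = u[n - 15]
Using the time-shift property: Z{u[n-15]} = z^(-15) * z/(z-1)
= z^(-14)/(z-1)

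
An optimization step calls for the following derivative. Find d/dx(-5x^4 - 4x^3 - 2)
Power rule: d/dx(ax^n)=n·a·x^(n-1)
Term by term: -20·x^3-12·x^2

Answer: -20x^3-12x^2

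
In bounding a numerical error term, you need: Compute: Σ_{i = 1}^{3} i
Using formula: Σ i^1=n(n+1)/2=3·4/2=6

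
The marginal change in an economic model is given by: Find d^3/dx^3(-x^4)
Apply power rule 3 times:
d^1: -4x^3
d^2: -12x^2
d^3: -24x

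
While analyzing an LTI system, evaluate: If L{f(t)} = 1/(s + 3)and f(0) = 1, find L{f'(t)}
L{f'(t)} = s·F(s) - f(0) = s/(s+3)-1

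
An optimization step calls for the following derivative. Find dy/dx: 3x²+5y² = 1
Differentiate: 6x + 10y·(dy/dx) = 0
dy/dx = -6x/(10y) = -(3/5)·(x/y)

Answer: dy/dx = -(3/5)·(x/y)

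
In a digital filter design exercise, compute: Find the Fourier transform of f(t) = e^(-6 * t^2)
The Fourier transform of a Gaussian e^(-a*t^2) is sqrt(pi/a)*e^(-omega^2/(4a)).
With a = 6: F(omega) = sqrt(pi/6)*e^(-omega^2/24)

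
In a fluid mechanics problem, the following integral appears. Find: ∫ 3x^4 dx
Using power rule: ∫ 3x^4 dx = 3/5 x^5 + C = (3/5)x^5 + C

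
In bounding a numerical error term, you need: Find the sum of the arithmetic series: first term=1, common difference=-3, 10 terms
Last term: a_n=1+(10-1)·-3=-26
Sum=n(a_1+a_n)/2=10(1+(-26))/2=-125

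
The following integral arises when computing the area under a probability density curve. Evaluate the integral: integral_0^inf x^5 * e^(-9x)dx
This is a Gamma integral. Substitute u = 9x (du = 9 dx):
integral_0^inf x^5 * e^(-9x) dx = (1/9^6) integral_0^inf u^5 * e^(-u) du
= Gamma(6)/9^6 = 5!/9^6 = 120/531441

Answer: 40/177147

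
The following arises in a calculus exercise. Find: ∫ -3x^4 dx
Using power rule: ∫ -3x^4 dx = -3/5 x^5+C = (-3/5)x^5+C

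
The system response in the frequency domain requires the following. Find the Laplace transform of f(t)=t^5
L{t^n} = n!/s^(n+1)
L{t^5} = 5!/s^6 = 120/s^6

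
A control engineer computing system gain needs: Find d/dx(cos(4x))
Chain rule: d/dx[cos(u)]=-sin(u)·u' where u=4x
u'=4

Answer: -4·sin(4x)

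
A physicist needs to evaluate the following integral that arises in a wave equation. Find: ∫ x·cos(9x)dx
By parts: u = x, dv = cos(9x) dx
du = dx, v = sin(9x)/9
= x·sin(9x)/9 + cos(9x)/9² + C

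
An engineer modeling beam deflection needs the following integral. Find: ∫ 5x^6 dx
Using power rule: ∫ 5x^6 dx=5/7 x^7 + C=(5/7)x^7 + C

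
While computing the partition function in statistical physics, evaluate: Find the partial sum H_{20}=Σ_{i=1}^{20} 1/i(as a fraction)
H_20 = 1+1/2+1/3+...+1/20
= 55835135/15519504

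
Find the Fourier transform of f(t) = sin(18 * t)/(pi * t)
sin(W * t)/(pi * t)=(W/pi) * sinc(W * t/pi) is the impulse response of the ideal low-pass filter with cutoff W (here W=18).
Its Fourier transform is a rectangular function:
F(omega)=1 for |omega| < 18, 0 otherwise

Answer: rect(omega/36) [i.e., 1 for |omega| < 18, 0 otherwise]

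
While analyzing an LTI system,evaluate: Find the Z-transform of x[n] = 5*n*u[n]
Z{n * u[n]} = z/(z-1)^2
By linearity: Z{5 * n * u[n]} = 5z/(z-1)^2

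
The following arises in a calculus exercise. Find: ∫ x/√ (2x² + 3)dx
Let u = 2x² + 3, du = 4x dx
∫ (1/4)·u^(-1/2) du = √u/2 + C

Answer: √(2x² + 3)/2 + C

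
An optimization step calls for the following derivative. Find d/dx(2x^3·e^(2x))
Product rule: (fg)' = f'g+fg'
f = 2x^3, f' = 6x^2
g = e^(2x), g' = 2·e^(2x)

Answer: 6x^2·e^(2x)+4x^3·e^(2x)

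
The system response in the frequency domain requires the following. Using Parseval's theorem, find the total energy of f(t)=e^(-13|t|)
Parseval's theorem: E = integral |f(t)|^2 dt = (1/2pi) integral |F(omega)|^2 domega
E = integral_{-inf}^{inf} e^(-26|t|) dt = 2 * integral_0^inf e^(-26t) dt = 2/(2 * 13) = 1/13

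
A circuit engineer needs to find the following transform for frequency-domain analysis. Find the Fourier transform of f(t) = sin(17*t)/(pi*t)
sin(W*t)/(pi*t)=(W/pi)*sinc(W*t/pi) is the impulse response of the ideal low-pass filter with cutoff W (here W=17).
Its Fourier transform is a rectangular function:
F(omega)=1 for |omega| < 17, 0 otherwise

Answer: rect(omega/34) [i.e., 1 for |omega| < 17, 0 otherwise]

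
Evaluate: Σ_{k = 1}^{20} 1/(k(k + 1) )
Partial fractions: 1/(k(k + 1)) = 1/k - 1/(k + 1)
Telescoping sum: 1(1 - 1/21) = 1·20/21

Answer: 20/21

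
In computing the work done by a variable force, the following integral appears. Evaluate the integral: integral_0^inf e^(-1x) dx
integral_0^inf e^(-1x) dx = [-1/1 * e^(-1x)]_0^inf
= 0 - (-1/1) = 1/1

Answer: 1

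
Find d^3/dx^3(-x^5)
Apply power rule 3 times:
d^1: -5x^4
d^2: -20x^3
d^3: -60x^2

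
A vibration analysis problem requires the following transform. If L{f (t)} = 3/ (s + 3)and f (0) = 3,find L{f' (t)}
L{f'(t)}=s·F(s) - f(0)=3s/(s+3)-3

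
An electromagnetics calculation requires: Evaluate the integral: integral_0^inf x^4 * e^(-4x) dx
This is a Gamma integral. Substitute u=4x (du=4 dx):
integral_0^inf x^4 * e^(-4x) dx=(1/4^5) integral_0^inf u^4 * e^(-u) du
=Gamma(5)/4^5=4!/4^5=24/1024

Answer: 3/128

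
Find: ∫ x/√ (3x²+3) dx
Let u=3x² + 3, du=6x dx
∫ (1/6)·u^(-1/2) du=√u/3 + C

Answer: √(3x² + 3)/3 + C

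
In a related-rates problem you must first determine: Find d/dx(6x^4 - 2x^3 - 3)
Power rule: d/dx(ax^n)=n·a·x^(n-1)
Term by term: 24·x^3 - 6·x^2

Answer: 24x^3 - 6x^2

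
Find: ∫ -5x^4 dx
Using power rule: ∫ -5x^4 dx=-5/5 x^5+C=-x^5+C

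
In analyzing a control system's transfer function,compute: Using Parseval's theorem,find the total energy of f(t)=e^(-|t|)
Parseval's theorem: E=integral |f(t)|^2 dt=(1/2pi) integral |F(omega)|^2 domega
E=integral_{-inf}^{inf} e^(-2|t|) dt=2 * integral_0^inf e^(-2t) dt=2/(2 * 1)=1/1

Answer: 1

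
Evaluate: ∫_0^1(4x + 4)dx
Step 1: Find antiderivative F(x)=2x^2 + 4x
Step 2: F(1) - F(0)=6 - (0)=6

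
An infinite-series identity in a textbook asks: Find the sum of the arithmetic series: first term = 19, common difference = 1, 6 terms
Last term: a_n = 19 + (6 - 1)·1 = 24
Sum = n(a_1 + a_n)/2 = 6(19 + 24)/2 = 129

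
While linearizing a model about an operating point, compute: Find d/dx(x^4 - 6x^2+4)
Power rule: d/dx(ax^n) = n·a·x^(n-1)
Term by term: 4·x^3-12·x

Answer: 4x^3-12x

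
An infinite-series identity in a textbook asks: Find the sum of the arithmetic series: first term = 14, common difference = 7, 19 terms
Last term: a_n=14 + (19 - 1)·7=140
Sum=n(a_1 + a_n)/2=19(14 + 140)/2=1463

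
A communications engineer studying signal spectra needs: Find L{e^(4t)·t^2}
First shifting: L{e^(at)f(t)}=F(s-a)
L{t^2}=2/s^3
Shift s → s-4: 2/(s-4)^3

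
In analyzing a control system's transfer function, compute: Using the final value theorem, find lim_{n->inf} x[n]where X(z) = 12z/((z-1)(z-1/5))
Final value theorem: lim x[n] = lim_{z->1} (z-1) * X(z)
(z-1) * X(z) = 12z/(z-1/5)
As z->1: 12/(1-1/5) = 12/(4/5) = 15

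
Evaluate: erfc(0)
erfc(x)=1 - erf(x); erfc(0)=1 - erf(0)=1 - 0=1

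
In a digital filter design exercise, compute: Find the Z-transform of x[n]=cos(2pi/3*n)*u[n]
Z{cos(w0 * n) * u[n]} = z(z - cos(w0))/(z^2 - 2z * cos(w0) + 1)
With w0 = 2pi/3: X(z) = z(z - cos(2pi/3))/(z^2 - 2z * cos(2pi/3) + 1)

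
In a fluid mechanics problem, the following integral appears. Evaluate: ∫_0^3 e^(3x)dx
Antiderivative: (1/3)e^(3x)
Evaluate: (1/3)(e^9-1)

Answer: (e^9-1)/3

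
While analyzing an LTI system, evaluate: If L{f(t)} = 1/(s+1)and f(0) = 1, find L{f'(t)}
L{f'(t)}=s·F(s) - f(0)=s/(s + 1) - 1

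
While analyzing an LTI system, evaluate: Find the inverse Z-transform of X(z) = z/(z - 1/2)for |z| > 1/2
Standard pair: z/(z-a) <-> a^n * u[n] for causal signals
With a=1/2: x[n]=(1/2)^n * u[n]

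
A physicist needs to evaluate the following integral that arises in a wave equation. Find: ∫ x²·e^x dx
Integration by parts twice:
First: u=x², dv=e^x dx => x²e^x - 2∫ xe^x dx
Second: u=x, dv=e^x dx => xe^x - e^x
Combining: x²e^x - 2xe^x + 2e^x + C

Answer: e^x(x² - 2x + 2) + C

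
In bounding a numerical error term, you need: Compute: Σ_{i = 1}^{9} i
Using formula: Σ i^1 = n(n + 1)/2 = 9·10/2 = 45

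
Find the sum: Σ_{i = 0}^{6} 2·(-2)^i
Geometric series: S = a(1 - r^n)/(1 - r)
a = 2, r = -2, n = 7
S = 2(1 + 128)/3 = 86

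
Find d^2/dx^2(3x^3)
Apply power rule 2 times:
d^1: 9x^2
d^2: 18x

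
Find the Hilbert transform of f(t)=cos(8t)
The Hilbert transform shifts each frequency component by -pi/2.
H{cos(wt)} = sin(wt)
With w = 8: H{cos(8t)} = sin(8t)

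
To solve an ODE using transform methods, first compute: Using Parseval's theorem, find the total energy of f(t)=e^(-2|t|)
Parseval's theorem: E = integral |f(t)|^2 dt = (1/2pi) integral |F(omega)|^2 domega
E = integral_{-inf}^{inf} e^(-4|t|) dt = 2 * integral_0^inf e^(-4t) dt = 2/(2 * 2) = 1/2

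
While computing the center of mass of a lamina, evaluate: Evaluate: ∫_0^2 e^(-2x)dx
Antiderivative: (1/(-2))e^(-2x)
Evaluate: (1/(-2))(e^-4 - 1)

Answer: (e^-4 - 1)/(-2)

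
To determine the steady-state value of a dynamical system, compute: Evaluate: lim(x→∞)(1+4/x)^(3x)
Rewrite as [(1+4/x)^x]^3.
lim(1+4/x)^x = e^4, so limit = (e^4)^3 = e^12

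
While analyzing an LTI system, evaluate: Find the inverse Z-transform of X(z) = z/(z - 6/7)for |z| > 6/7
Standard pair: z/(z-a) <-> a^n*u[n] for causal signals
With a = 6/7: x[n] = (6/7)^n*u[n]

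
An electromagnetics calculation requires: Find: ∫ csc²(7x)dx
Since d/dx[-cot(7x)] = 7csc²(7x), integral = -cot(7x)/7+C

Answer: (-1/7)cot(7x)+C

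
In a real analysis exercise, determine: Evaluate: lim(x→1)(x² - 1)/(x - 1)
Factor: (x² - 1)=(x-1)(x + 1)
Cancel (x-1): lim(x→1) (x + 1)=2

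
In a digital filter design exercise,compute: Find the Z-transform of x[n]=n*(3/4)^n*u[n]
Using the property Z{n * a^n * u[n]} = az/(z-a)^2
With a = 3/4: X(z) = (3/4)z/(z - 3/4)^2, |z| > 3/4

Answer: (3/4)z/(z - 3/4)^2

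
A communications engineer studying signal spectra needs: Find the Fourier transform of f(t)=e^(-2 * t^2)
The Fourier transform of a Gaussian e^(-a*t^2) is sqrt(pi/a)*e^(-omega^2/(4a)).
With a=2: F(omega)=sqrt(pi/2)*e^(-omega^2/8)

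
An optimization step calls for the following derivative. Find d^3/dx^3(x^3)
Apply power rule 3 times:
d^1: 3x^2
d^2: 6x
d^3: 6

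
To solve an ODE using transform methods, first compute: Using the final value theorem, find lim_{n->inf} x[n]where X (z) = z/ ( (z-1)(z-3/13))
Final value theorem: lim x[n]=lim_{z->1} (z-1)*X(z)
(z-1)*X(z)=z/(z-3/13)
As z->1: 1/(1 - 3/13)=1/(10/13)=13/10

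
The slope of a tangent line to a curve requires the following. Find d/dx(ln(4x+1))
Chain rule: d/dx[ln(u)] = u'/u where u = 4x + 1
u' = 4

Answer: (4)/(4x + 1)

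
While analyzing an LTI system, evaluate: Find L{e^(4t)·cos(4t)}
First shifting: L{e^(at)f(t)} = F(s-a)
L{cos(4t)} = s/(s²+16)
Shift: (s-4)/((s-4)²+16)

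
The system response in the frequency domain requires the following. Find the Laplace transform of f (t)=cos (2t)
L{cos(wt)}=s/(s² + w²)
L{cos(2t)}=s/(s² + 4)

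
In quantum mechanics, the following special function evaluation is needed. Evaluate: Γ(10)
Γ(n)=(n-1)! for positive integers
Γ(10)=9!=362880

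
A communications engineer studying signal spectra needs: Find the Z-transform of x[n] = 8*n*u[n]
Z{n * u[n]} = z/(z-1)^2
By linearity: Z{8 * n * u[n]} = 8z/(z-1)^2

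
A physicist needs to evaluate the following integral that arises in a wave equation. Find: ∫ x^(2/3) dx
Power rule: ∫ x^(2/3) dx = x^(5/3)/(5/3)+C

Answer: (3/5)·x^(5/3)+C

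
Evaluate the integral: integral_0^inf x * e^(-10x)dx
This is a Gamma integral. Substitute u = 10x (du = 10 dx):
integral_0^inf x * e^(-10x) dx = (1/10^2) integral_0^inf u^1 * e^(-u) du
= Gamma(2)/10^2 = 1!/10^2 = 1/100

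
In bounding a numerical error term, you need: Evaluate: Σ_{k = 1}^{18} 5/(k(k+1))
Partial fractions: 5/(k(k+1))=5/k - 5/(k+1)
Telescoping sum: 5(1-1/19)=5·18/19

Answer: 90/19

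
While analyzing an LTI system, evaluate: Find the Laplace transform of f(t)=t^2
L{t^n}=n!/s^(n+1)
L{t^2}=2!/s^3=2/s^3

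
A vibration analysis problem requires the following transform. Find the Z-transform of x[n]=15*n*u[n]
Z{n*u[n]} = z/(z-1)^2
By linearity: Z{15*n*u[n]} = 15z/(z-1)^2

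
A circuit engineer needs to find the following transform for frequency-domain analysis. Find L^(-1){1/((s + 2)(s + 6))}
Partial fractions: 1/((s+2)(s+6))=A/(s+2)+B/(s+6)
Cover-up: A=1/(s+6)|_{s=-2}=1/4; B=1/(s+2)|_{s=-6}=-1/4
L^(-1)=(1/4)e^(-2t) - (1/4)e^(-6t)

Answer: (1/4)(e^(-2t) - e^(-6t))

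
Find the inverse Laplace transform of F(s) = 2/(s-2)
L^(-1){2/(s-a)}=c·e^(at)
Here a=2, c=2

Answer: 2e^(2t)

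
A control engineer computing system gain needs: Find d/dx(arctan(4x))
d/dx[arctan(u)] = u'/(1 + u²), u = 4x, u' = 4

Answer: 4/(1 + 16x²)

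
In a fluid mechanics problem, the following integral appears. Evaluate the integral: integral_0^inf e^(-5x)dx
integral_0^inf e^(-5x) dx=[-1/5*e^(-5x)]_0^inf
=0 - (-1/5)=1/5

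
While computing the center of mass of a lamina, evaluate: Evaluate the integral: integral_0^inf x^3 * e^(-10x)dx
This is a Gamma integral. Substitute u = 10x (du = 10 dx):
integral_0^inf x^3*e^(-10x) dx = (1/10^4) integral_0^inf u^3*e^(-u) du
= Gamma(4)/10^4 = 3!/10^4 = 6/10000

Answer: 3/5000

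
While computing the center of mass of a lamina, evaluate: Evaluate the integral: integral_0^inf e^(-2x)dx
integral_0^inf e^(-2x) dx = [-1/2 * e^(-2x)]_0^inf
= 0 - (-1/2) = 1/2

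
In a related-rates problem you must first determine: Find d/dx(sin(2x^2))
Chain rule: d/dx[sin(u)] = cos(u)·u' where u = 2x^2
u' = 4x

Answer: 4x·cos(2x^2)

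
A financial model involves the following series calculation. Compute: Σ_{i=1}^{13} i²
Using formula: Σ i^2=n(n + 1)(2n + 1)/6=13·14·27/6=819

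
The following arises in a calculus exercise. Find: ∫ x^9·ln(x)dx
By parts: u = ln(x), dv = x^9 dx
du = 1/x dx, v = x^10/10
= x^10·ln(x)/10 - ∫ x^9/10 dx
= x^10·ln(x)/10 - x^10/100+C

Answer: x^10(ln(x)/10-1/100)+C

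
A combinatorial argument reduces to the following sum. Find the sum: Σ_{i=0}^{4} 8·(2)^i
Geometric series: S = a(1 - r^n)/(1 - r)
a = 8, r = 2, n = 5
S = 8(1-32)/-1 = 248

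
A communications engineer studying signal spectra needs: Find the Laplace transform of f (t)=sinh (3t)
L{sinh(at)} = a/(s²-a²)
L{sinh(3t)} = 3/(s²-9)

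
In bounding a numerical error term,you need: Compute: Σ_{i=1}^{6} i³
Using formula: Σ i^3 = [n(n + 1)/2]² = [6·7/2]² = 441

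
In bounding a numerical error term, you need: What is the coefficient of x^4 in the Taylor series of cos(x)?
cos(x) = Σ (-1)^k x^(2k)/(2k)!
For x^4: (-1)^2/4! = 1/24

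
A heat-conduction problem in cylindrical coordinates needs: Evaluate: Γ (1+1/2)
Γ(n + 1/2)=(2n)!√π/(4^n·n!)
=2√π/(4·1)=(1/2)·√π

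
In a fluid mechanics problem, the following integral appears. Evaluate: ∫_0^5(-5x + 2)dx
Step 1: Find antiderivative F(x) = (-5/2)x^2+2x
Step 2: F(5) - F(0) = -105/2 - (0) = -105/2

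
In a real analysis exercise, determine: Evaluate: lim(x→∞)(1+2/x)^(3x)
Rewrite as [(1 + 2/x)^x]^3.
lim(1 + 2/x)^x=e^2, so limit=(e^2)^3=e^6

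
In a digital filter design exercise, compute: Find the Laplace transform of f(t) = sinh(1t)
L{sinh(at)}=a/(s²-a²)
L{sinh(1t)}=1/(s²-1)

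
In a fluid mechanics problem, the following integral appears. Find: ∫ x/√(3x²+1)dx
Let u=3x²+1, du=6x dx
∫ (1/6)·u^(-1/2) du=√u/3+C

Answer: √(3x²+1)/3+C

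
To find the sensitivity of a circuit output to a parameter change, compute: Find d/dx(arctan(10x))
d/dx[arctan(u)]=u'/(1 + u²), u=10x, u'=10

Answer: 10/(1 + 100x²)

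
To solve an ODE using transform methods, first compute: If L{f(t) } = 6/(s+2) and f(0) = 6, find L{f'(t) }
L{f'(t)}=s·F(s) - f(0)=6s/(s + 2) - 6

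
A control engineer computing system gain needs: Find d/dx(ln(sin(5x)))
Chain rule: d/dx[ln(u)] = u'/u where u = sin(5x)
u' = 5cos(5x)

Answer: (5cos(5x))/(sin(5x))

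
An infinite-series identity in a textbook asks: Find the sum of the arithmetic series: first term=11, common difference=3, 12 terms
Last term: a_n = 11 + (12 - 1)·3 = 44
Sum = n(a_1 + a_n)/2 = 12(11 + 44)/2 = 330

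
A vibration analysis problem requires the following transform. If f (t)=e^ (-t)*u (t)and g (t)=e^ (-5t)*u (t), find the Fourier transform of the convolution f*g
By the convolution theorem: F{f*g} = F(omega)*G(omega)
F(omega) = 1/(1 + j*omega), G(omega) = 1/(5 + j*omega)
F{f*g} = 1/((1 + j*omega)(5 + j*omega))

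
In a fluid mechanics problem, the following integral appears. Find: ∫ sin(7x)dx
Using substitution u = 7x: ∫ sin(u) du/7 = -cos(u)/7 + C

Answer: (-1/7)cos(7x) + C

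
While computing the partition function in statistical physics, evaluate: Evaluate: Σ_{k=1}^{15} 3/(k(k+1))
Partial fractions: 3/(k(k + 1)) = 3/k - 3/(k + 1)
Telescoping sum: 3(1 - 1/16) = 3·15/16

Answer: 45/16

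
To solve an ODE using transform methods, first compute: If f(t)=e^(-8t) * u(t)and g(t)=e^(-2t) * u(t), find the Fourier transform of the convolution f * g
By the convolution theorem: F{f*g} = F(omega)*G(omega)
F(omega) = 1/(8+j*omega), G(omega) = 1/(2+j*omega)
F{f*g} = 1/((8+j*omega)(2+j*omega))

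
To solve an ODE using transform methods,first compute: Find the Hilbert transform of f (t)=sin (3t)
The Hilbert transform shifts each frequency component by -pi/2.
H{sin(wt)}=-cos(wt)
With w=3: H{sin(3t)}=-cos(3t)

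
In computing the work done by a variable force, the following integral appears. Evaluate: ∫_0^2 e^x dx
Antiderivative: e^x
Evaluate: (e^2-1)

Answer: e^2-1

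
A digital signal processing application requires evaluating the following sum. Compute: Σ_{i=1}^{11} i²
Using formula: Σ i^2 = n(n + 1)(2n + 1)/6 = 11·12·23/6 = 506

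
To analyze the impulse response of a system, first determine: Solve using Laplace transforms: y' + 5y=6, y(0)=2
Take L of both sides: sY(s)-2+5Y(s) = 6/s
Y(s)(s+5) = 6/s+2
Y(s) = 6/(s(s+5))+2/(s+5)
Partial fractions: 6/(s(s+5)) = (6/5)/s - (6/5)/(s+5)
So Y(s) = (6/5)/s+(4/5)/(s+5)
Inverse transform (L^(-1){1/s} = 1, L^(-1){1/(s+5)} = e^(-5t)):

Answer: y(t) = 6/5+(4/5)·e^(-5t)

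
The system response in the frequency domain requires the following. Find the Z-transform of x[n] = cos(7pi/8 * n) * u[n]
Z{cos(w0 * n) * u[n]} = z(z - cos(w0))/(z^2-2z * cos(w0)+1)
With w0 = 7pi/8: X(z) = z(z - cos(7pi/8))/(z^2-2z * cos(7pi/8)+1)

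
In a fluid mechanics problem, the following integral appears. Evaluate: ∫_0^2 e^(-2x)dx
Antiderivative: (1/(-2))e^(-2x)
Evaluate: (1/(-2))(e^-4 - 1)

Answer: (e^-4 - 1)/(-2)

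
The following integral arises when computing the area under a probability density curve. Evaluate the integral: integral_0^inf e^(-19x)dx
integral_0^inf e^(-19x) dx=[-1/19 * e^(-19x)]_0^inf
=0 - (-1/19)=1/19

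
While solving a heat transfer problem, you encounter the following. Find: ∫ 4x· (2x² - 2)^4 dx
Let u = 2x² - 2, du = 4x dx
∫ u^4 du = u^5/5 + C

Answer: (2x² - 2)^5/5 + C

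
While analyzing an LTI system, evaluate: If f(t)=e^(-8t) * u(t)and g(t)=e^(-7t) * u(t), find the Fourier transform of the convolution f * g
By the convolution theorem: F{f * g} = F(omega) * G(omega)
F(omega) = 1/(8 + j * omega), G(omega) = 1/(7 + j * omega)
F{f * g} = 1/((8 + j * omega)(7 + j * omega))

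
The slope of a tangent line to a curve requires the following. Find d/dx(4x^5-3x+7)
Power rule: d/dx(ax^n)=n·a·x^(n-1)
Term by term: 20·x^4 - 3

Answer: 20x^4 - 3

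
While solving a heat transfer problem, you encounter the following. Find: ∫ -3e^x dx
Since d/dx[e^x] = + e^x, we get -3e^x + C

Answer: -3e^x + C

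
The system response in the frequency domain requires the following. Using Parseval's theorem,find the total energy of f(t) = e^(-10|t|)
Parseval's theorem: E=integral |f(t)|^2 dt=(1/2pi) integral |F(omega)|^2 domega
E=integral_{-inf}^{inf} e^(-20|t|) dt=2 * integral_0^inf e^(-20t) dt=2/(2 * 10)=1/10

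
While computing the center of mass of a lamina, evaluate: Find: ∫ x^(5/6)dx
Power rule: ∫ x^(5/6) dx = x^(11/6)/(11/6)+C

Answer: (6/11)·x^(11/6)+C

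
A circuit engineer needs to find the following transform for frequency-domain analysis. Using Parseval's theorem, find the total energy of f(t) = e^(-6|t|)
Parseval's theorem: E = integral |f(t)|^2 dt = (1/2pi) integral |F(omega)|^2 domega
E = integral_{-inf}^{inf} e^(-12|t|) dt = 2 * integral_0^inf e^(-12t) dt = 2/(2 * 6) = 1/6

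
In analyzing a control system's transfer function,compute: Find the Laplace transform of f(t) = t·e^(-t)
L{t·e^(at)}=1/(s-a)²
L{t·e^(-t)}=1/(s+1)²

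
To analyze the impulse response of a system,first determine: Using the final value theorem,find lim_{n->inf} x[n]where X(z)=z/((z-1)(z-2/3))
Final value theorem: lim x[n] = lim_{z->1} (z-1)*X(z)
(z-1)*X(z) = z/(z-2/3)
As z->1: 1/(1-2/3) = 1/(1/3) = 3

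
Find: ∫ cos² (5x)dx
Using identity cos²(u) = (1 + cos(2u))/2:
∫ (1 + cos(10x))/2 dx = x/2 + sin(10x)/20 + C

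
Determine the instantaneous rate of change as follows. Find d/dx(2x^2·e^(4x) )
Product rule: (fg)' = f'g + fg'
f = 2x^2, f' = 4x
g = e^(4x), g' = 4·e^(4x)

Answer: 4x·e^(4x) + 8x^2·e^(4x)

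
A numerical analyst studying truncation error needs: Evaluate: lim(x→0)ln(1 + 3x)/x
L'Hôpital (0/0): lim 3/(1 + 3x) / 1=3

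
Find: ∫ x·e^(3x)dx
Integration by parts: u=x, dv=e^(3x) dx
du=dx, v=e^(3x)/3
=x·e^(3x)/3 - ∫ e^(3x)/3 dx
=x·e^(3x)/3 - e^(3x)/9+C

Answer: e^(3x)(x/3-1/9)+C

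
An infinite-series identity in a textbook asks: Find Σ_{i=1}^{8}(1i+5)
= 1·Σ i + 5·8 = 1·36 + 40 = 76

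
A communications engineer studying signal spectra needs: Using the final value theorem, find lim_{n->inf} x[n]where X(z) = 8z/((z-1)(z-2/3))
Final value theorem: lim x[n]=lim_{z->1} (z-1)*X(z)
(z-1)*X(z)=8z/(z-2/3)
As z->1: 8/(1 - 2/3)=8/(1/3)=24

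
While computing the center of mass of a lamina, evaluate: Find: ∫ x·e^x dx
Integration by parts: u = x, dv = e^x dx
du = dx, v = e^x
= x·e^x - ∫ e^x dx
= x·e^x - e^x + C

Answer: e^x(x - 1) + C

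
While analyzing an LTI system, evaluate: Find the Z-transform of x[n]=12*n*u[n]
Z{n * u[n]} = z/(z-1)^2
By linearity: Z{12 * n * u[n]} = 12z/(z-1)^2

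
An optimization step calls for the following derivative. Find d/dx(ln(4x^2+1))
Chain rule: d/dx[ln(u)] = u'/u where u = 4x^2+1
u' = 8x

Answer: (8x)/(4x^2+1)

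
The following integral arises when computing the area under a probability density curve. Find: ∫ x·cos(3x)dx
By parts: u = x, dv = cos(3x) dx
du = dx, v = sin(3x)/3
= x·sin(3x)/3+cos(3x)/3²+C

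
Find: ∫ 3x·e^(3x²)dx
Let u=3x², du=6x dx
∫ (1/2)e^u du=e^u/2+C

Answer: e^(3x²)/2+C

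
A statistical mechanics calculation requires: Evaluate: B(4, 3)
B(x,y)=Γ(x)Γ(y)/Γ(x + y)=(x-1)!(y-1)!/(x + y-1)!
B(4,3)=3!·2!/6!=1/60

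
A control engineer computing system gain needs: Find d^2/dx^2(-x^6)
Apply power rule 2 times:
d^1: -6x^5
d^2: -30x^4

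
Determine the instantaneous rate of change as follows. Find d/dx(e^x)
Chain rule: d/dx[e^u] = e^u · u' where u = x
u' = 1

Answer: 1·e^x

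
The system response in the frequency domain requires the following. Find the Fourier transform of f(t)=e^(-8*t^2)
The Fourier transform of a Gaussian e^(-a * t^2) is sqrt(pi/a) * e^(-omega^2/(4a)).
With a = 8: F(omega) = sqrt(pi/8) * e^(-omega^2/32)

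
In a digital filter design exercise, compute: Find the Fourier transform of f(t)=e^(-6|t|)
Using the standard pair: F{e^(-a|t|)}=2a/(a^2 + omega^2)
With a=6: F(omega)=12/(36 + omega^2)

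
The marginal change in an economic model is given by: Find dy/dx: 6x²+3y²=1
Differentiate: 12x + 6y·(dy/dx) = 0
dy/dx = -12x/(6y) = -2·(x/y)

Answer: dy/dx = -2·(x/y)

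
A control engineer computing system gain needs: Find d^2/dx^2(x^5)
Apply power rule 2 times:
d^1: 5x^4
d^2: 20x^3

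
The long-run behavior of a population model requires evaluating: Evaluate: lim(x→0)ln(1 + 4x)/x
L'Hôpital (0/0): lim 4/(1+4x) / 1=4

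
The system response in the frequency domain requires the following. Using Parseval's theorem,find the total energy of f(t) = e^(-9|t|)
Parseval's theorem: E=integral |f(t)|^2 dt=(1/2pi) integral |F(omega)|^2 domega
E=integral_{-inf}^{inf} e^(-18|t|) dt=2 * integral_0^inf e^(-18t) dt=2/(2 * 9)=1/9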